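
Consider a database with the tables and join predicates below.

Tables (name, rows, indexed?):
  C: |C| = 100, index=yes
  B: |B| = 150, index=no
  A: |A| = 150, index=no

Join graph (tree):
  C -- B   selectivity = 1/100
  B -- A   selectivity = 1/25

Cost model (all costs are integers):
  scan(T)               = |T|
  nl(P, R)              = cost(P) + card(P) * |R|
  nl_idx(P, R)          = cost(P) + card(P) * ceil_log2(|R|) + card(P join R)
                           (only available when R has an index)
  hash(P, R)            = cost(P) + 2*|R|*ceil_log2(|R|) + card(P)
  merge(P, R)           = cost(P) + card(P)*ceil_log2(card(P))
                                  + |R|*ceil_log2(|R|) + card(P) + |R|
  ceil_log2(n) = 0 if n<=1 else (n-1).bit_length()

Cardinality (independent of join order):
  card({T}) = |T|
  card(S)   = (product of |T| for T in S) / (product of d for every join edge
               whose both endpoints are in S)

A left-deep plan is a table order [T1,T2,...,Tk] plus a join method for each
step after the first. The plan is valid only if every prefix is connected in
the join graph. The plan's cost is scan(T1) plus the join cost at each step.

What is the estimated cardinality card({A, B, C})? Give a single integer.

900

Tables in S: A(150), B(150), C(100)
Edges inside S: C-B(d=100), B-A(d=25)
numerator = 150 * 150 * 100 = 2250000
denominator = 100 * 25 = 2500
card(S) = 2250000 / 2500 = 900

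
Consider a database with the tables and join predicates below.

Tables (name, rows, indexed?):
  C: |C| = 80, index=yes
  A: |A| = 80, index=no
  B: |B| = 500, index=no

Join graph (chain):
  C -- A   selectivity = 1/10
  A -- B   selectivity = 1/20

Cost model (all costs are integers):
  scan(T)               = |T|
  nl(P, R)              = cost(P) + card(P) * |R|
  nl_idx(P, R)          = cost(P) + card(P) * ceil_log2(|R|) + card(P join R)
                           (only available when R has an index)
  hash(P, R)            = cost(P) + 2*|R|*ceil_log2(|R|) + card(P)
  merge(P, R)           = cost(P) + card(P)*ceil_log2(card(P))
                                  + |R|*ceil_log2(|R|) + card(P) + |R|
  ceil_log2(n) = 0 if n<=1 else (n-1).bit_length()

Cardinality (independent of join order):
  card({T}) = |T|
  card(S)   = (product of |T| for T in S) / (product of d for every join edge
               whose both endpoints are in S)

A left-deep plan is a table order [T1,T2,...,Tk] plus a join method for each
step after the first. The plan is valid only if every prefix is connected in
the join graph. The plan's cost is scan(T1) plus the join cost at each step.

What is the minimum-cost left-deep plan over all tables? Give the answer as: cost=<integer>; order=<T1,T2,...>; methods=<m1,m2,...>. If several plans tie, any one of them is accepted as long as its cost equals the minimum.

Selinger DP (subsets sized 1..n):
  {C}: scan cost=80, card=80
  {A}: scan cost=80, card=80
  {B}: scan cost=500, card=500
  {AC}: card=640; try (C,hash)→1280, (C,nl_idx)→1280, (A,hash)→1280, (C,merge)→1360, (A,merge)→1360, (C,nl)→6480 …(+1); best=1280 via (C,hash)
  {AB}: card=2000; try (A,hash)→2120, (B,merge)→5720, (A,merge)→6140, (B,hash)→9160, (B,nl)→40080, (A,nl)→40500; best=2120 via (A,hash)
  {ABC}: card=16000; try (C,hash)→5240, (B,hash)→10920, (B,merge)→13320, (C,merge)→26760, (C,nl_idx)→32120, (C,nl)→162120 …(+1); best=5240 via (C,hash)

cost=5240; order=B,A,C; methods=hash,hash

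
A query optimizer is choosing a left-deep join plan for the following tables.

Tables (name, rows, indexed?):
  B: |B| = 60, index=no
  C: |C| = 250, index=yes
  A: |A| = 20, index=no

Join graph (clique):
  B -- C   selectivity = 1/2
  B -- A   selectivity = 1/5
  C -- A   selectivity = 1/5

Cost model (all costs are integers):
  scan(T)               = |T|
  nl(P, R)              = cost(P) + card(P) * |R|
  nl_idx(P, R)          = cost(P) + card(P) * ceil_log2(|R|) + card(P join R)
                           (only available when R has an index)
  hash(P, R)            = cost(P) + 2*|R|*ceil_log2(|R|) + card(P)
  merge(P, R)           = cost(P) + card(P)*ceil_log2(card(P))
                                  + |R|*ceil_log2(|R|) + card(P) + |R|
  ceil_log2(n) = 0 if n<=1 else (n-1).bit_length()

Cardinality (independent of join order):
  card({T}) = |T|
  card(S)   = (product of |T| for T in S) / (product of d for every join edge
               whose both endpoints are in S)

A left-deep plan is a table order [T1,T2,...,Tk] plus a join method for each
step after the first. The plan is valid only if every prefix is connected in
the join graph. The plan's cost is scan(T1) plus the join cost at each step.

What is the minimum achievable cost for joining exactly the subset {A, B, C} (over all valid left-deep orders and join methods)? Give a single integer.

2420

Selinger DP over subsets of {A,B,C}:
  {B}: scan cost=60, card=60
  {C}: scan cost=250, card=250
  {A}: scan cost=20, card=20
  {BC}: card=7500; try (B,hash)→1220, (C,merge)→2730, (B,merge)→2920, (C,hash)→4120, (C,nl_idx)→8040, (C,nl)→15060 …(+1); best=1220 via (B,hash)
  {AB}: card=240; try (A,hash)→320, (B,merge)→560, (A,merge)→600, (B,hash)→760, (B,nl)→1220, (A,nl)→1260; best=320 via (A,hash)
  {AC}: card=1000; try (A,hash)→700, (C,nl_idx)→1180, (C,merge)→2390, (A,merge)→2620, (C,hash)→4040, (C,nl)→5020 …(+1); best=700 via (A,hash)
  {ABC}: card=6000; try (B,hash)→2420, (C,hash)→4560, (C,merge)→4730, (C,nl_idx)→8240, (A,hash)→8920, (B,merge)→12120 …(+4); best=2420 via (B,hash)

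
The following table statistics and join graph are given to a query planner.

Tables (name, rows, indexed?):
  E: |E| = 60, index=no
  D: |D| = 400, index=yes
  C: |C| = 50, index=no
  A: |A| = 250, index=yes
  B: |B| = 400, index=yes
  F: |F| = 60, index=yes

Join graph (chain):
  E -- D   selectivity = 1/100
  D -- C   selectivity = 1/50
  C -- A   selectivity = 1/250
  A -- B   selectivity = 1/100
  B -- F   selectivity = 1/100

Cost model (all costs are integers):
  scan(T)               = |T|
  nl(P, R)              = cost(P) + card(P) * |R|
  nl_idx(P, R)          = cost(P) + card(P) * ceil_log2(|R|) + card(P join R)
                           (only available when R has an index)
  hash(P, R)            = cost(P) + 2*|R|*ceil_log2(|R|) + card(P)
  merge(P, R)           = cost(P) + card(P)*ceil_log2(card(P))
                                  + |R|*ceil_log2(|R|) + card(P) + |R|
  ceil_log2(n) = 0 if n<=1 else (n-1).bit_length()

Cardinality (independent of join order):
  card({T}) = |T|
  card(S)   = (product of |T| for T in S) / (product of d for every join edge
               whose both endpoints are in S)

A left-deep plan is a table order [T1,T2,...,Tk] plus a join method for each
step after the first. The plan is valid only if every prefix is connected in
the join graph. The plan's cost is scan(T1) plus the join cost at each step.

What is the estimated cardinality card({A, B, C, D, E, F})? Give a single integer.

Tables in S: A(250), B(400), C(50), D(400), E(60), F(60)
Edges inside S: E-D(d=100), D-C(d=50), C-A(d=250), A-B(d=100), B-F(d=100)
numerator = 250 * 400 * 50 * 400 * 60 * 60 = 7200000000000
denominator = 100 * 50 * 250 * 100 * 100 = 12500000000
card(S) = 7200000000000 / 12500000000 = 576

576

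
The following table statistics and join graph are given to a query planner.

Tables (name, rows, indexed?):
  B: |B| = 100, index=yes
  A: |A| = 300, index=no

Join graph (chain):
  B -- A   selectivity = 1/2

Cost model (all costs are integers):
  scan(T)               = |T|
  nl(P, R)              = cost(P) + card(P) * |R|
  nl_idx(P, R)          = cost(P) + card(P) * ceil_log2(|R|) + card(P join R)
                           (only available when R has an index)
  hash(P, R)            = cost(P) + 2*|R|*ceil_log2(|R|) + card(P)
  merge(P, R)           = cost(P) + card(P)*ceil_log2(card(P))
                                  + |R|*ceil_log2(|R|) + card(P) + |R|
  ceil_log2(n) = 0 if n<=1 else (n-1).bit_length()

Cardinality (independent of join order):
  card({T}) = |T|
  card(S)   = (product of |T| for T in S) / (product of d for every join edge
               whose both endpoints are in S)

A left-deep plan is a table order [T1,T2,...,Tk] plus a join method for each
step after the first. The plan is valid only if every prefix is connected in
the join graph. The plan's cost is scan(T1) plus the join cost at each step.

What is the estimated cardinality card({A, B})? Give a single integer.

Tables in S: A(300), B(100)
Edges inside S: B-A(d=2)
numerator = 300 * 100 = 30000
denominator = 2 = 2
card(S) = 30000 / 2 = 15000

15000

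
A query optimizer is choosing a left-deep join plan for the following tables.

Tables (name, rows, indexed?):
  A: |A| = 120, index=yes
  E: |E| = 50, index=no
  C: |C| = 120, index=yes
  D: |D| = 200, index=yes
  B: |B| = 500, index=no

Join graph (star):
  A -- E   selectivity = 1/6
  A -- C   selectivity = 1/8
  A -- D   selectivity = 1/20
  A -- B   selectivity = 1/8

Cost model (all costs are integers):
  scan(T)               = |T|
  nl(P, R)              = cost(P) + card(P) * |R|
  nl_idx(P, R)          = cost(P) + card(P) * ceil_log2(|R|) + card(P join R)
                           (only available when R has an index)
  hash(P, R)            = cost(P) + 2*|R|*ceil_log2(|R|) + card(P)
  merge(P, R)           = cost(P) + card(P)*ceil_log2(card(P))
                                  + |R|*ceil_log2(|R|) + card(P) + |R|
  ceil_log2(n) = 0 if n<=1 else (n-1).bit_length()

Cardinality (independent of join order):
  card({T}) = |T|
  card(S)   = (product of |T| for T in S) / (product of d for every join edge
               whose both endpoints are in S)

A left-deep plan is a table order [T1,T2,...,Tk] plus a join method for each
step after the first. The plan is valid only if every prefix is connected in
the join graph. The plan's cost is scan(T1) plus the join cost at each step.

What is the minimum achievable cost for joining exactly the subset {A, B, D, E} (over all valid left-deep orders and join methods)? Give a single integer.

22880

Selinger DP over subsets of {A,B,D,E}:
  {A}: scan cost=120, card=120
  {E}: scan cost=50, card=50
  {D}: scan cost=200, card=200
  {B}: scan cost=500, card=500
  {AE}: card=1000; try (E,hash)→840, (A,merge)→1360, (A,nl_idx)→1400, (E,merge)→1430, (A,hash)→1780, (A,nl)→6050 …(+1); best=840 via (E,hash)
  {AD}: card=1200; try (A,hash)→2080, (D,nl_idx)→2280, (A,nl_idx)→2800, (D,merge)→2880, (A,merge)→2960, (D,hash)→3440 …(+2); best=2080 via (A,hash)
  {AB}: card=7500; try (A,hash)→2680, (B,merge)→6080, (A,merge)→6460, (B,hash)→9240, (A,nl_idx)→11500, (B,nl)→60120 …(+1); best=2680 via (A,hash)
  {ADE}: card=10000; try (E,hash)→3880, (D,hash)→5040, (D,merge)→13640, (E,merge)→16830, (D,nl_idx)→18840, (E,nl)→62080 …(+1); best=3880 via (E,hash)
  {ABE}: card=62500; try (E,hash)→10780, (B,hash)→10840, (B,merge)→16840, (E,merge)→108030, (E,nl)→377680, (B,nl)→500840; best=10780 via (E,hash)
  {ABD}: card=75000; try (B,hash)→12280, (D,hash)→13380, (B,merge)→21480, (D,merge)→109480, (D,nl_idx)→137680, (B,nl)→602080 …(+1); best=12280 via (B,hash)
  {ABDE}: card=625000; try (B,hash)→22880, (D,hash)→76480, (E,hash)→87880, (B,merge)→158880, (D,merge)→1075080, (D,nl_idx)→1135780 …(+4); best=22880 via (B,hash)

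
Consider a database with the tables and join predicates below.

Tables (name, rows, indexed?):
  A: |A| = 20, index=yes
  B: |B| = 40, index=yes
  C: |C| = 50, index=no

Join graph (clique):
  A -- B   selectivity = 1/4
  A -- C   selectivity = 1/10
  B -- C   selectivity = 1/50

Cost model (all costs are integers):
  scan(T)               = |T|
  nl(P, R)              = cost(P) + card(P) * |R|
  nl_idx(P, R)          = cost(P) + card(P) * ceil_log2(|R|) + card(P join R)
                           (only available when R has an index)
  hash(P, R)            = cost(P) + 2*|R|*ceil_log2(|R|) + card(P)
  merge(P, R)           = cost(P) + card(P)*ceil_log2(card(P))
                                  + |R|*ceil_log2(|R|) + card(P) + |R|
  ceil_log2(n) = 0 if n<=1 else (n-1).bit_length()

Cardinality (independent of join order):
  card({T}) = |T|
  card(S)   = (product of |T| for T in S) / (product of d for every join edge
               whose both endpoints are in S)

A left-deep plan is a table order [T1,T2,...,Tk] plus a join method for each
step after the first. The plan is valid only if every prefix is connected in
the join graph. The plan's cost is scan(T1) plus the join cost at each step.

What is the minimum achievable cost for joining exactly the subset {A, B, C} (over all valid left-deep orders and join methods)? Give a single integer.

610

Selinger DP over subsets of {A,B,C}:
  {A}: scan cost=20, card=20
  {B}: scan cost=40, card=40
  {C}: scan cost=50, card=50
  {AB}: card=200; try (A,hash)→280, (B,nl_idx)→340, (B,merge)→420, (A,merge)→440, (A,nl_idx)→440, (B,hash)→520 …(+2); best=280 via (A,hash)
  {AC}: card=100; try (A,hash)→300, (A,nl_idx)→400, (C,merge)→490, (A,merge)→520, (C,hash)→640, (C,nl)→1020 …(+1); best=300 via (A,hash)
  {BC}: card=40; try (B,nl_idx)→390, (B,hash)→580, (C,merge)→670, (C,hash)→680, (B,merge)→680, (C,nl)→2040 …(+1); best=390 via (B,nl_idx)
  {ABC}: card=20; try (A,nl_idx)→610, (A,hash)→630, (A,merge)→790, (B,hash)→880, (B,nl_idx)→920, (C,hash)→1080 …(+5); best=610 via (A,nl_idx)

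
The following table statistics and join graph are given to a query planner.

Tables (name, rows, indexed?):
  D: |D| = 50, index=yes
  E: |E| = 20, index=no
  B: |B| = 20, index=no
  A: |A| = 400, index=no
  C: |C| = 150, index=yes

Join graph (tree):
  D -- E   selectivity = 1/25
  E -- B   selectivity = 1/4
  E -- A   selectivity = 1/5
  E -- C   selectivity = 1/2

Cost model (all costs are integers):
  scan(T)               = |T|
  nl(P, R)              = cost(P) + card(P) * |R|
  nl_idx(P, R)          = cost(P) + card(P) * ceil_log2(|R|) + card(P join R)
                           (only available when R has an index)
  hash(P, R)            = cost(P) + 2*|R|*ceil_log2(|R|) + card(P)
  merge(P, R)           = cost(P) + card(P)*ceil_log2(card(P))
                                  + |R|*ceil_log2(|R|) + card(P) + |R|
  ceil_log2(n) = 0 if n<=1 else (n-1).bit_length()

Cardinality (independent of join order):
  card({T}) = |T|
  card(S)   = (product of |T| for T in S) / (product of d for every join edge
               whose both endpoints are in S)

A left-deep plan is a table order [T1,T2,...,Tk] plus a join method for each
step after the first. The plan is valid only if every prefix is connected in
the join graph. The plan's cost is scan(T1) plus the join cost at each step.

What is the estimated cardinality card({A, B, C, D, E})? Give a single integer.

1200000

Tables in S: A(400), B(20), C(150), D(50), E(20)
Edges inside S: D-E(d=25), E-B(d=4), E-A(d=5), E-C(d=2)
numerator = 400 * 20 * 150 * 50 * 20 = 1200000000
denominator = 25 * 4 * 5 * 2 = 1000
card(S) = 1200000000 / 1000 = 1200000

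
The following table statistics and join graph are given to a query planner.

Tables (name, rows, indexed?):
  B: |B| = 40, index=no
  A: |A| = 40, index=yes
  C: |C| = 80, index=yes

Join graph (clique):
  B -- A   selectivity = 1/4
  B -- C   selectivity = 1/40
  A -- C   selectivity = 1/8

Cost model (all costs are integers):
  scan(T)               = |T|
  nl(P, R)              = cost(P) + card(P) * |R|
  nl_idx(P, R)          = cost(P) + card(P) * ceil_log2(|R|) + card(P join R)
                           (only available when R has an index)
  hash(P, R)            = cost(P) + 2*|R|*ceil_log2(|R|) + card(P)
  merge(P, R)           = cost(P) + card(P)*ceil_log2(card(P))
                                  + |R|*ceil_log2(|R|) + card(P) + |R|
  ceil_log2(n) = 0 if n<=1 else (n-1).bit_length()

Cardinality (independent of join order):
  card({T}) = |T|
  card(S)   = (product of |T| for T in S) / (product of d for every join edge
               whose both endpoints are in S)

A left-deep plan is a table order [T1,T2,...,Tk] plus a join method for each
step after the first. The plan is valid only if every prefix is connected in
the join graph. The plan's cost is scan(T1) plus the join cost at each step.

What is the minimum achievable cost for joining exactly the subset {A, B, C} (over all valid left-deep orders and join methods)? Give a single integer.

Selinger DP over subsets of {A,B,C}:
  {B}: scan cost=40, card=40
  {A}: scan cost=40, card=40
  {C}: scan cost=80, card=80
  {AB}: card=400; try (B,hash)→560, (A,hash)→560, (B,merge)→600, (A,merge)→600, (A,nl_idx)→680, (B,nl)→1640 …(+1); best=560 via (B,hash)
  {BC}: card=80; try (C,nl_idx)→400, (B,hash)→640, (C,merge)→960, (B,merge)→1000, (C,hash)→1200, (C,nl)→3240 …(+1); best=400 via (C,nl_idx)
  {AC}: card=400; try (A,hash)→640, (C,nl_idx)→720, (C,merge)→960, (A,nl_idx)→960, (A,merge)→1000, (C,hash)→1200 …(+2); best=640 via (A,hash)
  {ABC}: card=100; try (A,hash)→960, (A,nl_idx)→980, (A,merge)→1320, (B,hash)→1520, (C,hash)→2080, (C,nl_idx)→3460 …(+5); best=960 via (A,hash)

960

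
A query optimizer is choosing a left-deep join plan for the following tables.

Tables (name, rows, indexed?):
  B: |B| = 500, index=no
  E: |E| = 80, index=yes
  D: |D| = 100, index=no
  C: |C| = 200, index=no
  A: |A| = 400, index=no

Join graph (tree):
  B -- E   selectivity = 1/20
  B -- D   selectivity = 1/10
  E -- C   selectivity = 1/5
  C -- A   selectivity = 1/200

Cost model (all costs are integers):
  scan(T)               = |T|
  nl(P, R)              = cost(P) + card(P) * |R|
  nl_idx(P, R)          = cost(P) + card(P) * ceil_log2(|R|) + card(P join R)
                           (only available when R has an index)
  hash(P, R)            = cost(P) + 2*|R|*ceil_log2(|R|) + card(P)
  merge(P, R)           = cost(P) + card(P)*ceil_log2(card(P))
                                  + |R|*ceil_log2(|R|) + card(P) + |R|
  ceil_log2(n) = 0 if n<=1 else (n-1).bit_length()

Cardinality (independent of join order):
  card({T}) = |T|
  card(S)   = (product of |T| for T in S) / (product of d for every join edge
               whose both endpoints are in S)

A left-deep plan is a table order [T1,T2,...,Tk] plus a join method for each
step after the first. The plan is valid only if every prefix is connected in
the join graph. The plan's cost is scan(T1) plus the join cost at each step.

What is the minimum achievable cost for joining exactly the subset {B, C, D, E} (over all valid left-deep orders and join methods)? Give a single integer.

Selinger DP over subsets of {B,C,D,E}:
  {B}: scan cost=500, card=500
  {E}: scan cost=80, card=80
  {D}: scan cost=100, card=100
  {C}: scan cost=200, card=200
  {BE}: card=2000; try (E,hash)→2120, (B,merge)→5720, (E,nl_idx)→6000, (E,merge)→6140, (B,hash)→9160, (B,nl)→40080 …(+1); best=2120 via (E,hash)
  {BD}: card=5000; try (D,hash)→2400, (B,merge)→5900, (D,merge)→6300, (B,hash)→9200, (B,nl)→50100, (D,nl)→50500; best=2400 via (D,hash)
  {CE}: card=3200; try (E,hash)→1520, (C,merge)→2520, (E,merge)→2640, (C,hash)→3360, (E,nl_idx)→4800, (C,nl)→16080 …(+1); best=1520 via (E,hash)
  {BDE}: card=20000; try (D,hash)→5520, (E,hash)→8520, (D,merge)→26920, (E,nl_idx)→57400, (E,merge)→73040, (D,nl)→202120 …(+1); best=5520 via (D,hash)
  {BCE}: card=80000; try (C,hash)→7320, (B,hash)→13720, (C,merge)→27920, (B,merge)→48120, (C,nl)→402120, (B,nl)→1601520; best=7320 via (C,hash)
  {BCDE}: card=800000; try (C,hash)→28720, (D,hash)→88720, (C,merge)→327320, (D,merge)→1448120, (C,nl)→4005520, (D,nl)→8007320; best=28720 via (C,hash)

28720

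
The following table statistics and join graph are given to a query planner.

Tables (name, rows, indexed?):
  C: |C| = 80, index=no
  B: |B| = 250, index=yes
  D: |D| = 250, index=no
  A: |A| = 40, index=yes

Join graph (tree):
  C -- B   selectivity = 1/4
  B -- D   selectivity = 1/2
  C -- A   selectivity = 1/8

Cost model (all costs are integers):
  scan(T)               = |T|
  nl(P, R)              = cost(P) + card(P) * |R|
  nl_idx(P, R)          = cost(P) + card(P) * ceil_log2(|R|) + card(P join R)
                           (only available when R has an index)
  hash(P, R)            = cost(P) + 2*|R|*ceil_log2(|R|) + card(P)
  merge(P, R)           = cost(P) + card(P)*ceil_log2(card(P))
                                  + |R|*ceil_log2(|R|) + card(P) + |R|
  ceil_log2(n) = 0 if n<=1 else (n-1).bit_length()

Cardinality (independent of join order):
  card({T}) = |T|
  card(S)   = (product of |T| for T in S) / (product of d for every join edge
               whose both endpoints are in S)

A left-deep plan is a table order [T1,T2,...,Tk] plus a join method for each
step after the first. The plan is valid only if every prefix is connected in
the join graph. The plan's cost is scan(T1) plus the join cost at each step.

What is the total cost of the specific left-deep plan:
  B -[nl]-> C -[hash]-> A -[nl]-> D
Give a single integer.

6275730

step 1: scan B: cost=250, card=250
step 2: join C via nl
    card(P join C) = 250*80/(4) = 5000
    cost = 250 + 250*80 = 20250
step 3: join A via hash
    card(P join A) = 5000*40/(8) = 25000
    cost = 20250 + 2*40*6 + 5000 = 25730
step 4: join D via nl
    card(P join D) = 25000*250/(2) = 3125000
    cost = 25730 + 25000*250 = 6275730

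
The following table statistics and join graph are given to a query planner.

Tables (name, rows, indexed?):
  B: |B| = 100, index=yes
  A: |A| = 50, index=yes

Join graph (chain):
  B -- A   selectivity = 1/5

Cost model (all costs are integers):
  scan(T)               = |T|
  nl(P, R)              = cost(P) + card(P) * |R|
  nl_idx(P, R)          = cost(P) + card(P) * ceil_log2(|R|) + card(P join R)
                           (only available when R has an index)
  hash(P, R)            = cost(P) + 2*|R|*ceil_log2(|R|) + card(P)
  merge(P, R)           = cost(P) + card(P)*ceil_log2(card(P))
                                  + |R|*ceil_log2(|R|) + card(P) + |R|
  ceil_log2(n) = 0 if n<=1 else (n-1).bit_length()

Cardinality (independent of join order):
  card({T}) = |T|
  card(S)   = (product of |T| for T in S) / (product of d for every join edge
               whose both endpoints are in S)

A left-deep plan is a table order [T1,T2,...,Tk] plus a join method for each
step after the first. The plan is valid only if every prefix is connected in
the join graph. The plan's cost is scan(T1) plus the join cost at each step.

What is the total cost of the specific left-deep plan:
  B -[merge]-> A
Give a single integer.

1250

step 1: scan B: cost=100, card=100
step 2: join A via merge
    card(P join A) = 100*50/(5) = 1000
    cost = 100 + 100*7 + 50*6 + 100 + 50 = 1250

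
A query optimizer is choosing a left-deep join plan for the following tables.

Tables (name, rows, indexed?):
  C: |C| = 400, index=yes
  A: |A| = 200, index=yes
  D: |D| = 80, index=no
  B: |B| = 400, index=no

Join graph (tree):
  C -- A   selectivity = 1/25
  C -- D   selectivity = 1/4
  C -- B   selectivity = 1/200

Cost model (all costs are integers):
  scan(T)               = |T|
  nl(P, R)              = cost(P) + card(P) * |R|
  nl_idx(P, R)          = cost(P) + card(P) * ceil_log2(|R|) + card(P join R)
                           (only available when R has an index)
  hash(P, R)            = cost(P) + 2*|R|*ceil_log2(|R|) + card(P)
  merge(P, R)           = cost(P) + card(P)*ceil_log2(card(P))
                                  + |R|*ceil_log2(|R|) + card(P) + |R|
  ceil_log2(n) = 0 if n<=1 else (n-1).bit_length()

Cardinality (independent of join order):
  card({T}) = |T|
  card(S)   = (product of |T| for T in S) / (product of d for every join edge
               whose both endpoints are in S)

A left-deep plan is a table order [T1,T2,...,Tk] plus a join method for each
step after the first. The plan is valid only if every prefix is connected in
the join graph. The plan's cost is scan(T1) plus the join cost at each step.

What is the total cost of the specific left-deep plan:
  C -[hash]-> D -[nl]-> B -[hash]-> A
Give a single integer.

step 1: scan C: cost=400, card=400
step 2: join D via hash
    card(P join D) = 400*80/(4) = 8000
    cost = 400 + 2*80*7 + 400 = 1920
step 3: join B via nl
    card(P join B) = 8000*400/(200) = 16000
    cost = 1920 + 8000*400 = 3201920
step 4: join A via hash
    card(P join A) = 16000*200/(25) = 128000
    cost = 3201920 + 2*200*8 + 16000 = 3221120

3221120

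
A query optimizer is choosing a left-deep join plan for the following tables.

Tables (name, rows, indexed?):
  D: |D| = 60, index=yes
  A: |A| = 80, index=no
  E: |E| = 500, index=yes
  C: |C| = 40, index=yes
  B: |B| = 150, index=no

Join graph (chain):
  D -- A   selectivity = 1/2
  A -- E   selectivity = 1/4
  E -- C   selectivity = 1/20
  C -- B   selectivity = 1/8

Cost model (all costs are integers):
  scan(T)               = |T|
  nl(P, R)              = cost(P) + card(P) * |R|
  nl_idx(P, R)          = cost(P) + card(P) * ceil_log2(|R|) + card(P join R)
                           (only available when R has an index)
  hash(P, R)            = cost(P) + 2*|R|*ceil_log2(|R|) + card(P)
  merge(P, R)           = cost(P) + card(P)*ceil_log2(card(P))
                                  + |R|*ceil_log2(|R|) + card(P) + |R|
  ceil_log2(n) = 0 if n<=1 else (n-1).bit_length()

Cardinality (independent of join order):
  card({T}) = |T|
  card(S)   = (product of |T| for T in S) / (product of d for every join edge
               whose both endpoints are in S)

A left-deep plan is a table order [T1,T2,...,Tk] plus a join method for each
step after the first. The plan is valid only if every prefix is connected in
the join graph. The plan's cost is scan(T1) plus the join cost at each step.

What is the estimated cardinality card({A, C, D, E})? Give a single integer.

600000

Tables in S: A(80), C(40), D(60), E(500)
Edges inside S: D-A(d=2), A-E(d=4), E-C(d=20)
numerator = 80 * 40 * 60 * 500 = 96000000
denominator = 2 * 4 * 20 = 160
card(S) = 96000000 / 160 = 600000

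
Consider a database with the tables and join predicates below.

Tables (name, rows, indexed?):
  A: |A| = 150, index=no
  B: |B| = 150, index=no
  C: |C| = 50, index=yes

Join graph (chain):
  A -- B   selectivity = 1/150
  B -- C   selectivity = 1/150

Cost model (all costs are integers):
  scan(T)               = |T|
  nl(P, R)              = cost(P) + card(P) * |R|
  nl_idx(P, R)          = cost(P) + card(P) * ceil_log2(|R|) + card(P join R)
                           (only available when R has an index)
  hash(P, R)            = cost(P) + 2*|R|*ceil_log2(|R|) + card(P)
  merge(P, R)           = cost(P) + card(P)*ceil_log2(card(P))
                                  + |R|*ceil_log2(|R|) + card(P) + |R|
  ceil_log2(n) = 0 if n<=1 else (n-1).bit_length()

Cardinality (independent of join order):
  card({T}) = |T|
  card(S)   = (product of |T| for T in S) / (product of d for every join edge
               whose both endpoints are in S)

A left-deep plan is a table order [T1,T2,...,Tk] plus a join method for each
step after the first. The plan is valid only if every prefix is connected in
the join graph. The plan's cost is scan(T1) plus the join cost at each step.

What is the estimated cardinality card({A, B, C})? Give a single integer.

Tables in S: A(150), B(150), C(50)
Edges inside S: A-B(d=150), B-C(d=150)
numerator = 150 * 150 * 50 = 1125000
denominator = 150 * 150 = 22500
card(S) = 1125000 / 22500 = 50

50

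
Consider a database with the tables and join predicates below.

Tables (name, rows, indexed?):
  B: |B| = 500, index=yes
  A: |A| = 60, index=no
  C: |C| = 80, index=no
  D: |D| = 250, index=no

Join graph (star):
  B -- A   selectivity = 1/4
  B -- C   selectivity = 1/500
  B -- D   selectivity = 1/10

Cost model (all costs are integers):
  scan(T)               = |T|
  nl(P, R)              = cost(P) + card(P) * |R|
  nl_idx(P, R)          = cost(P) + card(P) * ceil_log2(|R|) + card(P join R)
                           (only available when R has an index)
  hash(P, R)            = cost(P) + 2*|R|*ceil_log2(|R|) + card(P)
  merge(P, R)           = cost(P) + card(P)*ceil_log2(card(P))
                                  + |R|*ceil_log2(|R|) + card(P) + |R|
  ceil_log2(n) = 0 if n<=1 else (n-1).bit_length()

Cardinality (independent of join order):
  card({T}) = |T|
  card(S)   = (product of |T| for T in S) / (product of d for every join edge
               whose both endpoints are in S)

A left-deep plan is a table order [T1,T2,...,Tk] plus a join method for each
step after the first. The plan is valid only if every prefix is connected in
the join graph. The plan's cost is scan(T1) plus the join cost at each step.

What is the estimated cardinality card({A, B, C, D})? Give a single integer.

30000

Tables in S: A(60), B(500), C(80), D(250)
Edges inside S: B-A(d=4), B-C(d=500), B-D(d=10)
numerator = 60 * 500 * 80 * 250 = 600000000
denominator = 4 * 500 * 10 = 20000
card(S) = 600000000 / 20000 = 30000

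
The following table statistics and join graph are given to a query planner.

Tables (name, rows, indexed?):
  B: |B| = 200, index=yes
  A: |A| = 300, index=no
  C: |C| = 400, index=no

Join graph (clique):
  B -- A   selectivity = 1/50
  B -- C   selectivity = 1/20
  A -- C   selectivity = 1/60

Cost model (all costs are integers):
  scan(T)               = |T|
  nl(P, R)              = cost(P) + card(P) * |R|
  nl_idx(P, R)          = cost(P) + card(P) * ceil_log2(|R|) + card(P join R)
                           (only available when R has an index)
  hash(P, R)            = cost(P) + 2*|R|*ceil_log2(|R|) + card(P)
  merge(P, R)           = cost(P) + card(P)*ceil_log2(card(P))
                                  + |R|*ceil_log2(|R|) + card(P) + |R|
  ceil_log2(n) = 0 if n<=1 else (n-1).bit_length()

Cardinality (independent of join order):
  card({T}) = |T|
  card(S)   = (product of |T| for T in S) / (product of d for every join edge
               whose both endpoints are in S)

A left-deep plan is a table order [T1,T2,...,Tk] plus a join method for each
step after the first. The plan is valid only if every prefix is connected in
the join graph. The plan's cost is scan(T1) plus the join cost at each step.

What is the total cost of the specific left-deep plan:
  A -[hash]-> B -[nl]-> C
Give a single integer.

step 1: scan A: cost=300, card=300
step 2: join B via hash
    card(P join B) = 300*200/(50) = 1200
    cost = 300 + 2*200*8 + 300 = 3800
step 3: join C via nl
    card(P join C) = 1200*400/(20*60) = 400
    cost = 3800 + 1200*400 = 483800

483800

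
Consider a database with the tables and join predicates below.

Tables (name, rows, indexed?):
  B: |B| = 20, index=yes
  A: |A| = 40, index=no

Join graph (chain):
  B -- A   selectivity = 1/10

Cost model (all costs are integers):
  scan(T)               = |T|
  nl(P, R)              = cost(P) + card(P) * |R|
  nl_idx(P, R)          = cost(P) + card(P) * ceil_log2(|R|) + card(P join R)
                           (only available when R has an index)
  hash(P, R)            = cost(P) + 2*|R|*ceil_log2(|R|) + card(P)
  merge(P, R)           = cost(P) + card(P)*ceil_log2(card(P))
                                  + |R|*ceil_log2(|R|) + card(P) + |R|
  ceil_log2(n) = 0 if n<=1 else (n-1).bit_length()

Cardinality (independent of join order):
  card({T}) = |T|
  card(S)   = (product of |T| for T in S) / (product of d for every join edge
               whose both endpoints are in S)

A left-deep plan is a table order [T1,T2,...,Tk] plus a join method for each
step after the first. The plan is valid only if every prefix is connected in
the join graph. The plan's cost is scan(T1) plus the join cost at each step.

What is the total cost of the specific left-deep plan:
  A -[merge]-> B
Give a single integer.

440

step 1: scan A: cost=40, card=40
step 2: join B via merge
    card(P join B) = 40*20/(10) = 80
    cost = 40 + 40*6 + 20*5 + 40 + 20 = 440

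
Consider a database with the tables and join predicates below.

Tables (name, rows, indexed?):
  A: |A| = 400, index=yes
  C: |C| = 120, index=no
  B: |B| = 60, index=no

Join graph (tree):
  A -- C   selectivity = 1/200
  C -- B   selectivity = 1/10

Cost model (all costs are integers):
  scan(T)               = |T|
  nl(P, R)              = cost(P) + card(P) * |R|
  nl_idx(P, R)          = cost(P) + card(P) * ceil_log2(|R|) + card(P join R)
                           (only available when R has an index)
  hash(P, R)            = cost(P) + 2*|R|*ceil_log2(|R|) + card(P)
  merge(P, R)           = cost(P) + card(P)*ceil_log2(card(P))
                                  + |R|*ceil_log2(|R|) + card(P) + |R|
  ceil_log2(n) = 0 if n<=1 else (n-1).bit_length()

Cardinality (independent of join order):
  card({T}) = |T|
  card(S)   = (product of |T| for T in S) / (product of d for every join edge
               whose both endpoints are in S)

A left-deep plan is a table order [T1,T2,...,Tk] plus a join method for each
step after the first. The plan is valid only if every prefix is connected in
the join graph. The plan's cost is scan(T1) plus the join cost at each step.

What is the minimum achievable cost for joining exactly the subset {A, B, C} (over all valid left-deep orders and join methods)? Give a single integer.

2400

Selinger DP over subsets of {A,B,C}:
  {A}: scan cost=400, card=400
  {C}: scan cost=120, card=120
  {B}: scan cost=60, card=60
  {AC}: card=240; try (A,nl_idx)→1440, (C,hash)→2480, (A,merge)→5080, (C,merge)→5360, (A,hash)→7440, (A,nl)→48120 …(+1); best=1440 via (A,nl_idx)
  {BC}: card=720; try (B,hash)→960, (C,merge)→1440, (B,merge)→1500, (C,hash)→1800, (C,nl)→7260, (B,nl)→7320; best=960 via (B,hash)
  {ABC}: card=1440; try (B,hash)→2400, (B,merge)→4020, (A,hash)→8880, (A,nl_idx)→8880, (A,merge)→12880, (B,nl)→15840 …(+1); best=2400 via (B,hash)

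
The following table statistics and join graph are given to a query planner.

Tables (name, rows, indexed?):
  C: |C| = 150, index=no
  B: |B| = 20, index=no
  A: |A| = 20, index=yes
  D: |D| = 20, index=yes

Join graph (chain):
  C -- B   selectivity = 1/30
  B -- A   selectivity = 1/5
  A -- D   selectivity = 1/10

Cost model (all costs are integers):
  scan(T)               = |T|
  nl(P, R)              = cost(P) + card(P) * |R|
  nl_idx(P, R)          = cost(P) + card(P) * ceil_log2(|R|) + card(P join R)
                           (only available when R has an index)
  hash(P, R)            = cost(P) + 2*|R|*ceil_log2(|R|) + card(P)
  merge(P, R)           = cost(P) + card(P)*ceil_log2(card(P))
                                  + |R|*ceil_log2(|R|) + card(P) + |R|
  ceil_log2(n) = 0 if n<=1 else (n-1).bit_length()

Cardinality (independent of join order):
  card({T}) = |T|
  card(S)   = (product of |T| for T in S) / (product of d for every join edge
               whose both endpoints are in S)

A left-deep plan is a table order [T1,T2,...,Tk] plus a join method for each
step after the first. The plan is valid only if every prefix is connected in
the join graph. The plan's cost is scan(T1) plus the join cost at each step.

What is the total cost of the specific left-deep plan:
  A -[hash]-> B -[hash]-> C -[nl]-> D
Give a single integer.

step 1: scan A: cost=20, card=20
step 2: join B via hash
    card(P join B) = 20*20/(5) = 80
    cost = 20 + 2*20*5 + 20 = 240
step 3: join C via hash
    card(P join C) = 80*150/(30) = 400
    cost = 240 + 2*150*8 + 80 = 2720
step 4: join D via nl
    card(P join D) = 400*20/(10) = 800
    cost = 2720 + 400*20 = 10720

10720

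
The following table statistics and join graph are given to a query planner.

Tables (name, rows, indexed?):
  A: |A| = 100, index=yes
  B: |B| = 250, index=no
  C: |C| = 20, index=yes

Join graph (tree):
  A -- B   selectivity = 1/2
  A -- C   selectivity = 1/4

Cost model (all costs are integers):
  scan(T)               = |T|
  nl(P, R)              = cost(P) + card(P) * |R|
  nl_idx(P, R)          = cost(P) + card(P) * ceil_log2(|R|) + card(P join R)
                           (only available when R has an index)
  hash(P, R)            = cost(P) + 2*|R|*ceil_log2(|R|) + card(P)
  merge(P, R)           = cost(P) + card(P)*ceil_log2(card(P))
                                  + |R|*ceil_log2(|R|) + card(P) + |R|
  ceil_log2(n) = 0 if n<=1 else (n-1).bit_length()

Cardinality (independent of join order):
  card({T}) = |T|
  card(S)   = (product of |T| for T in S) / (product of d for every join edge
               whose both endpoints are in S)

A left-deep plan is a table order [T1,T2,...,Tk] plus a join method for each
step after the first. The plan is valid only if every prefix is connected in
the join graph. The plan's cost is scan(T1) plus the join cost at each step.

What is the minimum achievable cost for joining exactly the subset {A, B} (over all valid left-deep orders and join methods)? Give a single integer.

Selinger DP over subsets of {A,B}:
  {A}: scan cost=100, card=100
  {B}: scan cost=250, card=250
  {AB}: card=12500; try (A,hash)→1900, (B,merge)→3150, (A,merge)→3300, (B,hash)→4200, (A,nl_idx)→14500, (B,nl)→25100 …(+1); best=1900 via (A,hash)

1900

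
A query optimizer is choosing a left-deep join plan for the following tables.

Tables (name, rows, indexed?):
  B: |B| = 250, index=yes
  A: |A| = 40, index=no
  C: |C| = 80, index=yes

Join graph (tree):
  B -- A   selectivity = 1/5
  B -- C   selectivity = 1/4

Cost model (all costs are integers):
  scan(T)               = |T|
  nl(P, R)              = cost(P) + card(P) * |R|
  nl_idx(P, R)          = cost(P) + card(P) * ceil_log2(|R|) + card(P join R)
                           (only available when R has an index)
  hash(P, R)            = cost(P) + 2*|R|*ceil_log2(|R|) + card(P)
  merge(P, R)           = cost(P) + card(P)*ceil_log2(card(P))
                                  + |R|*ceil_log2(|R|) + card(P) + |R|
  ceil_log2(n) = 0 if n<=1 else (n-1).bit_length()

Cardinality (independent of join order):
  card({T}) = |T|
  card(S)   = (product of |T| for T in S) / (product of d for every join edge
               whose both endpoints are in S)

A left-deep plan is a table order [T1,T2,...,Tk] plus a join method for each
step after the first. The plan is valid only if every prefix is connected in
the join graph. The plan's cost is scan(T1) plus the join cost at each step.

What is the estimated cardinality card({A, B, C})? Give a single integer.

Tables in S: A(40), B(250), C(80)
Edges inside S: B-A(d=5), B-C(d=4)
numerator = 40 * 250 * 80 = 800000
denominator = 5 * 4 = 20
card(S) = 800000 / 20 = 40000

40000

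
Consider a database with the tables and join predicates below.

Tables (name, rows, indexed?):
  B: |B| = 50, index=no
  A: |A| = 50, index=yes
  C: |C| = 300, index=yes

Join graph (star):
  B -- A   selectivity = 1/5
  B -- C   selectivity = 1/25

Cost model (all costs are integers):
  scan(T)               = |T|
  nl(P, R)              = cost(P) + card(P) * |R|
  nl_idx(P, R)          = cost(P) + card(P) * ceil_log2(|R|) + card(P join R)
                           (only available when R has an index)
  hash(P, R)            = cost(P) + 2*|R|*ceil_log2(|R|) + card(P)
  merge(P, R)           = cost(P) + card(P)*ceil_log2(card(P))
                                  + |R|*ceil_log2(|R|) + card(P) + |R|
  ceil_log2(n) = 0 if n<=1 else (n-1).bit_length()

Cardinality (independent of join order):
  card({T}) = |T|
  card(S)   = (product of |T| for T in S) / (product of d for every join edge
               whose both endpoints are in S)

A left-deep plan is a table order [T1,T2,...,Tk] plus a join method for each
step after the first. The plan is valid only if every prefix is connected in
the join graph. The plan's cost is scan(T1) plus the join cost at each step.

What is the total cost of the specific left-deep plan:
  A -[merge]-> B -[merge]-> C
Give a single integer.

8750

step 1: scan A: cost=50, card=50
step 2: join B via merge
    card(P join B) = 50*50/(5) = 500
    cost = 50 + 50*6 + 50*6 + 50 + 50 = 750
step 3: join C via merge
    card(P join C) = 500*300/(25) = 6000
    cost = 750 + 500*9 + 300*9 + 500 + 300 = 8750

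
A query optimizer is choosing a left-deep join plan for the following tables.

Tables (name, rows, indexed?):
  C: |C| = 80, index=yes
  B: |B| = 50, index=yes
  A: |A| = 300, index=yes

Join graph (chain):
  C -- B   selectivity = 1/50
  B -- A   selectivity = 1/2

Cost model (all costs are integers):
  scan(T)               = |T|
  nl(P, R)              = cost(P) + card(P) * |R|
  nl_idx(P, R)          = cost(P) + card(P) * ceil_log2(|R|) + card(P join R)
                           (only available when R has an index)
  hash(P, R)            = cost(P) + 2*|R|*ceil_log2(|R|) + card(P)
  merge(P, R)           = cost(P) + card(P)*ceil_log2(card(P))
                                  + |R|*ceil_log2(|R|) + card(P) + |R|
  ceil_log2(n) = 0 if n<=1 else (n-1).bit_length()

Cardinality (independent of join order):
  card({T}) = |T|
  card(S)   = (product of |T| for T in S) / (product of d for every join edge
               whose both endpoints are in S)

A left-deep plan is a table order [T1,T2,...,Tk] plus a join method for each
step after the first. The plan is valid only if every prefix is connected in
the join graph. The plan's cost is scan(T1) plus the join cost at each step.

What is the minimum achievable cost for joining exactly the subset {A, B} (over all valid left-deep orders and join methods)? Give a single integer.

1200

Selinger DP over subsets of {A,B}:
  {B}: scan cost=50, card=50
  {A}: scan cost=300, card=300
  {AB}: card=7500; try (B,hash)→1200, (A,merge)→3400, (B,merge)→3650, (A,hash)→5500, (A,nl_idx)→8000, (B,nl_idx)→9600 …(+2); best=1200 via (B,hash)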